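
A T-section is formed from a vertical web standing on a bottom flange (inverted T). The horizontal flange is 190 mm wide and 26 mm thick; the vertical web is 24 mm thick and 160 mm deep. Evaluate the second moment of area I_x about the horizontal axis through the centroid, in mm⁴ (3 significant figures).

I_x ≈ 2.72 × 10⁷ mm⁴

Decompose the section into non-overlapping parts with the origin at the bottom-left of its bounding rectangle.
Flange: 190 × 26, A = 4 940 mm², y = 13 mm, Ī = 278 287 mm⁴.
Web: 24 × 160, A = 3 840 mm², y = 106 mm, Ī = 8 192 000 mm⁴.
Centroid: ȳ = ΣA·y / ΣA = 53.674 mm.
Transfer each piece to the horizontal axis through the centroid using Ī + A·d² with d = y − 53.674:
  flange: d = -40.674 mm → contributes +8 451 000 mm⁴
  web: d = 52.326 mm → contributes +18 705 855 mm⁴
Total I = 27 156 855 mm⁴.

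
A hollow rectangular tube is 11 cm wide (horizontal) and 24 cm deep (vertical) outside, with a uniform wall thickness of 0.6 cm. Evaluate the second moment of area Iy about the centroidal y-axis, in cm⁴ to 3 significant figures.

Split into non-overlapping primitives; take the origin at the lower-left of the bounding box.
Outer rectangle: 11 × 24, A = 264 cm², x = 5.5 cm, Ī = 2 662 cm⁴.
Inner void (subtracted): 9.8 × 22.8, A = 223.44 cm², x = 5.5 cm, Ī = 1788.3 cm⁴.
By symmetry the centroid is at mid-width, x̄ = 5.5 cm.
All pieces are centred on the centroidal y-axis, so I = ΣĪ (holes subtracted) = 873.74 cm⁴.

Iy ≈ 874 cm⁴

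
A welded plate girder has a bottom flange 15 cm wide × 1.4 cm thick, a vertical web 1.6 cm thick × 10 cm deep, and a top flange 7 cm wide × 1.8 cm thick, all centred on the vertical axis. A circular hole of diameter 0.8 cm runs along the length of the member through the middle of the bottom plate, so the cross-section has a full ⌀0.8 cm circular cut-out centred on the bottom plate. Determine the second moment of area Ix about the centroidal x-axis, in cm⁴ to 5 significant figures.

Ix ≈ 1207.9 cm⁴

Decompose the section into non-overlapping parts with the origin at the bottom-left of its bounding rectangle.
Bottom plate: 15 × 1.4, A = 21 cm², y = 0.7 cm, Ī = 3.43 cm⁴.
Web plate: 1.6 × 10, A = 16 cm², y = 6.4 cm, Ī = 133.3333 cm⁴.
Top plate: 7 × 1.8, A = 12.6 cm², y = 12.3 cm, Ī = 3.402 cm⁴.
Hole (subtracted): ⌀0.8, A = 0.5026548 cm², y = 0.7 cm, Ī = 0.02010619 cm⁴.
Centroid: ȳ = ΣA·y / ΣA = 5.534477 cm.
Transfer each piece to the centroidal x-axis using Ī + A·d² with d = y − 5.534477:
  bottom plate: d = -4.834477 cm → contributes +494.2456 cm⁴
  web plate: d = 0.8655227 cm → contributes +145.3194 cm⁴
  top plate: d = 6.765523 cm → contributes +580.1329 cm⁴
  hole: d = -4.834477 cm → contributes −11.76824 cm⁴
Total I = 1207.93 cm⁴.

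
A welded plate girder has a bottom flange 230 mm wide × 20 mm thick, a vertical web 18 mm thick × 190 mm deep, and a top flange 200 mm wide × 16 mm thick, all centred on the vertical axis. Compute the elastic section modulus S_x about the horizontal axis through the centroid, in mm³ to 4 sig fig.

Treat the section as a set of non-overlapping primitives; coordinates are from the bounding-box lower-left.
Bottom plate: 230 × 20, A = 4 600 mm², y = 10 mm, Ī = 153 333 mm⁴.
Web plate: 18 × 190, A = 3 420 mm², y = 115 mm, Ī = 10 288 500 mm⁴.
Top plate: 200 × 16, A = 3 200 mm², y = 218 mm, Ī = 68266.7 mm⁴.
Centroid: ȳ = ΣA·y / ΣA = 101.328 mm.
Transfer each piece to the horizontal axis through the centroid using Ī + A·d² with d = y − 101.328:
  bottom plate: d = -91.328 mm → contributes +38 521 018 mm⁴
  web plate: d = 13.672 mm → contributes +10 927 780 mm⁴
  top plate: d = 116.672 mm → contributes +43 627 815 mm⁴
Total I = 93 076 613 mm⁴.
Extreme fibre distance c = 124.672 mm; S = I/c = 746 572 mm³.

S_x ≈ 7.466 × 10⁵ mm³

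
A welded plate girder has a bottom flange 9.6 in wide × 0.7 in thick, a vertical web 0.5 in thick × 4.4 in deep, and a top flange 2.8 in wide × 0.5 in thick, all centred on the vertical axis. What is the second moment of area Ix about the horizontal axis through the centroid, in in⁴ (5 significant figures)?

Ix ≈ 37.750 in⁴

Decompose the section into non-overlapping parts with the origin at the bottom-left of its bounding rectangle.
Bottom plate: 9.6 × 0.7, A = 6.72 in², y = 0.35 in, Ī = 0.2744 in⁴.
Web plate: 0.5 × 4.4, A = 2.2 in², y = 2.9 in, Ī = 3.549333 in⁴.
Top plate: 2.8 × 0.5, A = 1.4 in², y = 5.35 in, Ī = 0.02916667 in⁴.
Centroid: ȳ = ΣA·y / ΣA = 1.571899 in.
Transfer each piece to the horizontal axis through the centroid using Ī + A·d² with d = y − 1.571899:
  bottom plate: d = -1.221899 in → contributes +10.30761 in⁴
  web plate: d = 1.328101 in → contributes +7.429807 in⁴
  top plate: d = 3.778101 in → contributes +20.01283 in⁴
Total I = 37.75025 in⁴.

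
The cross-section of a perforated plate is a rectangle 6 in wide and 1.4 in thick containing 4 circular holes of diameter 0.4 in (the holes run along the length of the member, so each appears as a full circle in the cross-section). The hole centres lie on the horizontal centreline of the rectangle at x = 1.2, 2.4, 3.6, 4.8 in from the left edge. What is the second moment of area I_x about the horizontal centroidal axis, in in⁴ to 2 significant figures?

I_x ≈ 1.4 in⁴

Break the section into simple shapes (no overlaps), measuring from the bottom-left corner of the bounding box.
Plate: 6 × 1.4, A = 8.4 in², y = 0.7 in, Ī = 1.372 in⁴.
Hole 1 (subtracted): ⌀0.4, A = 0.1257 in², y = 0.7 in, Ī = 0.001257 in⁴.
Hole 2 (subtracted): ⌀0.4, A = 0.1257 in², y = 0.7 in, Ī = 0.001257 in⁴.
Hole 3 (subtracted): ⌀0.4, A = 0.1257 in², y = 0.7 in, Ī = 0.001257 in⁴.
Hole 4 (subtracted): ⌀0.4, A = 0.1257 in², y = 0.7 in, Ī = 0.001257 in⁴.
By symmetry the centroid is at mid-height, ȳ = 0.7 in.
All pieces are centred on the horizontal centroidal axis, so I = ΣĪ (holes subtracted) = 1.367 in⁴.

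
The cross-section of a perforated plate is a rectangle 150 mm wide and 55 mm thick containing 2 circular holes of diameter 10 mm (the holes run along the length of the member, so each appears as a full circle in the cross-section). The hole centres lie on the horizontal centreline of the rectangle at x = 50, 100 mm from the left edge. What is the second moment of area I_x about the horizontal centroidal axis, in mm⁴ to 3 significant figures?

I_x ≈ 2.08 × 10⁶ mm⁴

Split into non-overlapping primitives; take the origin at the lower-left of the bounding box.
Plate: 150 × 55, A = 8 250 mm², y = 27.5 mm, Ī = 2 079 688 mm⁴.
Hole 1 (subtracted): ⌀10, A = 78.54 mm², y = 27.5 mm, Ī = 490.87 mm⁴.
Hole 2 (subtracted): ⌀10, A = 78.54 mm², y = 27.5 mm, Ī = 490.87 mm⁴.
By symmetry the centroid is at mid-height, ȳ = 27.5 mm.
All pieces are centred on the horizontal centroidal axis, so I = ΣĪ (holes subtracted) = 2 078 706 mm⁴.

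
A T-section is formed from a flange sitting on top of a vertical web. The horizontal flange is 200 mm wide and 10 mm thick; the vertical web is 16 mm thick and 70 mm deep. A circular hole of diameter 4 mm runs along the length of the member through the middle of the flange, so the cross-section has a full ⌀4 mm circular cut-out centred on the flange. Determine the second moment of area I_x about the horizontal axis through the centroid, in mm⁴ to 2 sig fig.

Split into non-overlapping primitives; take the origin at the lower-left of the bounding box.
Flange: 200 × 10, A = 2 000 mm², y = 75 mm, Ī = 16 667 mm⁴.
Web: 16 × 70, A = 1 120 mm², y = 35 mm, Ī = 457 333 mm⁴.
Hole (subtracted): ⌀4, A = 12.57 mm², y = 75 mm, Ī = 12.57 mm⁴.
Centroid: ȳ = ΣA·y / ΣA = 60.58 mm.
Transfer each piece to the horizontal axis through the centroid using Ī + A·d² with d = y − 60.58:
  flange: d = 14.42 mm → contributes +432 369 mm⁴
  web: d = -25.58 mm → contributes +1 190 360 mm⁴
  hole: d = 14.42 mm → contributes −2 625 mm⁴
Total I = 1 620 104 mm⁴.

I_x ≈ 1.6 × 10⁶ mm⁴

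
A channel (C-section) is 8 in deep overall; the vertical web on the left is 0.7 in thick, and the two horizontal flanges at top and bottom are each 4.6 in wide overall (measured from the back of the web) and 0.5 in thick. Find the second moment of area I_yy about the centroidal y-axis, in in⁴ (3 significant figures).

I_yy ≈ 17.3 in⁴

Treat the section as a set of non-overlapping primitives; coordinates are from the bounding-box lower-left.
Web: 0.7 × 8, A = 5.6 in², x = 0.35 in, Ī = 0.22867 in⁴.
Top flange (beyond web): 3.9 × 0.5, A = 1.95 in², x = 2.65 in, Ī = 2.4716 in⁴.
Bottom flange (beyond web): 3.9 × 0.5, A = 1.95 in², x = 2.65 in, Ī = 2.4716 in⁴.
Centroid: x̄ = ΣA·x / ΣA = 1.2942 in.
Transfer each piece to the centroidal y-axis using Ī + A·d² with d = x − 1.2942:
  web: d = -0.94421 in → contributes +5.2213 in⁴
  top flange (beyond web): d = 1.3558 in → contributes +6.056 in⁴
  bottom flange (beyond web): d = 1.3558 in → contributes +6.056 in⁴
Total I = 17.333 in⁴.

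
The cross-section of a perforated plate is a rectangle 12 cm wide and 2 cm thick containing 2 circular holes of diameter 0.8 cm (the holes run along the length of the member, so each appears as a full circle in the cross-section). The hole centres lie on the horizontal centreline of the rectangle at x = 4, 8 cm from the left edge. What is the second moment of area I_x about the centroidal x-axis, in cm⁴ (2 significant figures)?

Split into non-overlapping primitives; take the origin at the lower-left of the bounding box.
Plate: 12 × 2, A = 24 cm², y = 1 cm, Ī = 8 cm⁴.
Hole 1 (subtracted): ⌀0.8, A = 0.5027 cm², y = 1 cm, Ī = 0.02011 cm⁴.
Hole 2 (subtracted): ⌀0.8, A = 0.5027 cm², y = 1 cm, Ī = 0.02011 cm⁴.
By symmetry the centroid is at mid-height, ȳ = 1 cm.
All pieces are centred on the centroidal x-axis, so I = ΣĪ (holes subtracted) = 7.96 cm⁴.

I_x ≈ 8.0 cm⁴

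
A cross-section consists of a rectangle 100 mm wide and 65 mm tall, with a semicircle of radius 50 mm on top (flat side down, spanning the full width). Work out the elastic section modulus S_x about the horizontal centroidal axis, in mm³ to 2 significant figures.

S_x ≈ 1.6 × 10⁵ mm³

Decompose the section into non-overlapping parts with the origin at the bottom-left of its bounding rectangle.
Rectangular body: 100 × 65, A = 6 500 mm², y = 32.5 mm, Ī = 2 288 542 mm⁴.
Semicircular cap: semicircle r = 50, A = 3 927 mm², y = 86.22 mm, Ī = 685 981 mm⁴.
Centroid: ȳ = ΣA·y / ΣA = 52.73 mm.
Transfer each piece to the horizontal centroidal axis using Ī + A·d² with d = y − 52.73:
  rectangular body: d = -20.23 mm → contributes +4 949 253 mm⁴
  semicircular cap: d = 33.49 mm → contributes +5 090 021 mm⁴
Total I = 10 039 275 mm⁴.
Extreme fibre distance c = 62.27 mm; S = I/c = 161 227 mm³.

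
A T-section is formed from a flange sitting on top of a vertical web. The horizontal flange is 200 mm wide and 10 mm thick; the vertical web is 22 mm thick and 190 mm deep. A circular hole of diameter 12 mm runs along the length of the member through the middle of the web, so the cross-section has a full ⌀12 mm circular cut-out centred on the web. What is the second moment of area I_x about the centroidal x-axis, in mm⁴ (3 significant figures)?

I_x ≈ 2.60 × 10⁷ mm⁴

Break the section into simple shapes (no overlaps), measuring from the bottom-left corner of the bounding box.
Flange: 200 × 10, A = 2 000 mm², y = 195 mm, Ī = 16 667 mm⁴.
Web: 22 × 190, A = 4 180 mm², y = 95 mm, Ī = 12 574 833 mm⁴.
Hole (subtracted): ⌀12, A = 113.1 mm², y = 95 mm, Ī = 1017.9 mm⁴.
Centroid: ȳ = ΣA·y / ΣA = 127.97 mm.
Transfer each piece to the centroidal x-axis using Ī + A·d² with d = y − 127.97:
  flange: d = 67.034 mm → contributes +9 003 848 mm⁴
  web: d = -32.966 mm → contributes +17 117 410 mm⁴
  hole: d = -32.966 mm → contributes −123 925 mm⁴
Total I = 25 997 332 mm⁴.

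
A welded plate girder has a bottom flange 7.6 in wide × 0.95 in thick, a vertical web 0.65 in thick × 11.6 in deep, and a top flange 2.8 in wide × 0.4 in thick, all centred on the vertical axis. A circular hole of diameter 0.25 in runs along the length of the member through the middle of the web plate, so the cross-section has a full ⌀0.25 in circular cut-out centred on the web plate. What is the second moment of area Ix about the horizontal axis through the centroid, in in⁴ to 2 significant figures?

Treat the section as a set of non-overlapping primitives; coordinates are from the bounding-box lower-left.
Bottom plate: 7.6 × 0.95, A = 7.22 in², y = 0.475 in, Ī = 0.543 in⁴.
Web plate: 0.65 × 11.6, A = 7.54 in², y = 6.75 in, Ī = 84.55 in⁴.
Top plate: 2.8 × 0.4, A = 1.12 in², y = 12.75 in, Ī = 0.01493 in⁴.
Hole (subtracted): ⌀0.25, A = 0.04909 in², y = 6.75 in, Ī = 0.0001917 in⁴.
Centroid: ȳ = ΣA·y / ΣA = 4.313 in.
Transfer each piece to the horizontal axis through the centroid using Ī + A·d² with d = y − 4.313:
  bottom plate: d = -3.838 in → contributes +106.9 in⁴
  web plate: d = 2.437 in → contributes +129.3 in⁴
  top plate: d = 8.437 in → contributes +79.75 in⁴
  hole: d = 2.437 in → contributes −0.2918 in⁴
Total I = 315.7 in⁴.

Ix ≈ 320 in⁴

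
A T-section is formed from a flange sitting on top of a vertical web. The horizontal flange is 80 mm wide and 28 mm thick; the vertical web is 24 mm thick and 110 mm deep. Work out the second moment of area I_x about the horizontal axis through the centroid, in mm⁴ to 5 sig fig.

Decompose the section into non-overlapping parts with the origin at the bottom-left of its bounding rectangle.
Flange: 80 × 28, A = 2 240 mm², y = 124 mm, Ī = 146346.7 mm⁴.
Web: 24 × 110, A = 2 640 mm², y = 55 mm, Ī = 2 662 000 mm⁴.
Centroid: ȳ = ΣA·y / ΣA = 86.67213 mm.
Transfer each piece to the horizontal axis through the centroid using Ī + A·d² with d = y − 86.67213:
  flange: d = 37.32787 mm → contributes +3 267 495 mm⁴
  web: d = -31.67213 mm → contributes +5 310 247 mm⁴
Total I = 8 577 742 mm⁴.

I_x ≈ 8.5777 × 10⁶ mm⁴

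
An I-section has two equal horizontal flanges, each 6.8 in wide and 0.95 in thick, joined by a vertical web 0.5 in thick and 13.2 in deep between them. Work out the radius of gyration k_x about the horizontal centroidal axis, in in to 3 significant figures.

Treat the section as a set of non-overlapping primitives; coordinates are from the bounding-box lower-left.
Bottom flange: 6.8 × 0.95, A = 6.46 in², y = 0.475 in, Ī = 0.48585 in⁴.
Web: 0.5 × 13.2, A = 6.6 in², y = 7.55 in, Ī = 95.832 in⁴.
Top flange: 6.8 × 0.95, A = 6.46 in², y = 14.625 in, Ī = 0.48585 in⁴.
By symmetry the centroid is at mid-height, ȳ = 7.55 in.
Transfer each piece to the horizontal centroidal axis using Ī + A·d² with d = y − 7.55:
  bottom flange: d = -7.075 in → contributes +323.85 in⁴
  web: d = 0 in → contributes +95.832 in⁴
  top flange: d = 7.075 in → contributes +323.85 in⁴
Total I = 743.52 in⁴.
Radius of gyration: k = √(I/A) = √(743.52 / 19.52) = 6.1717 in.

k_x ≈ 6.17 in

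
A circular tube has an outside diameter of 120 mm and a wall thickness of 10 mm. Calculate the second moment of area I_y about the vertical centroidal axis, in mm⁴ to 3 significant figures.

Treat the section as a set of non-overlapping primitives; coordinates are from the bounding-box lower-left.
Outer circle: ⌀120, A = 11 310 mm², x = 60 mm, Ī = 10 178 760 mm⁴.
Bore (subtracted): ⌀100, A = 7 854 mm², x = 60 mm, Ī = 4 908 739 mm⁴.
By symmetry the centroid is at mid-width, x̄ = 60 mm.
All pieces are centred on the vertical centroidal axis, so I = ΣĪ (holes subtracted) = 5 270 022 mm⁴.

I_y ≈ 5.27 × 10⁶ mm⁴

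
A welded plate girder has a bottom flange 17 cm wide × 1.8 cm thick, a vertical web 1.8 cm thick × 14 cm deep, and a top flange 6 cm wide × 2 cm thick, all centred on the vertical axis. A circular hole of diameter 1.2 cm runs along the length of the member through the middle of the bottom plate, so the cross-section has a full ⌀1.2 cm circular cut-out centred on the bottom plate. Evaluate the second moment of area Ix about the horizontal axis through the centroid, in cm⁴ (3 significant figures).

Ix ≈ 2750 cm⁴

Decompose the section into non-overlapping parts with the origin at the bottom-left of its bounding rectangle.
Bottom plate: 17 × 1.8, A = 30.6 cm², y = 0.9 cm, Ī = 8.262 cm⁴.
Web plate: 1.8 × 14, A = 25.2 cm², y = 8.8 cm, Ī = 411.6 cm⁴.
Top plate: 6 × 2, A = 12 cm², y = 16.8 cm, Ī = 4 cm⁴.
Hole (subtracted): ⌀1.2, A = 1.131 cm², y = 0.9 cm, Ī = 0.10179 cm⁴.
Centroid: ȳ = ΣA·y / ΣA = 6.748 cm.
Transfer each piece to the horizontal axis through the centroid using Ī + A·d² with d = y − 6.748:
  bottom plate: d = -5.848 cm → contributes +1054.8 cm⁴
  web plate: d = 2.052 cm → contributes +517.71 cm⁴
  top plate: d = 10.052 cm → contributes +1216.5 cm⁴
  hole: d = -5.848 cm → contributes −38.78 cm⁴
Total I = 2750.2 cm⁴.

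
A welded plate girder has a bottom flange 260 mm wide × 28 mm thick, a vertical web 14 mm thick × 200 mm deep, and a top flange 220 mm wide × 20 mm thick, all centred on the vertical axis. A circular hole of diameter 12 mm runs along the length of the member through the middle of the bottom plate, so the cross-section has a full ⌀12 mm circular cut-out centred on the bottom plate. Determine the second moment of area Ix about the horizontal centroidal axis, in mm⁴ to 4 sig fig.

Ix ≈ 1.486 × 10⁸ mm⁴

Decompose the section into non-overlapping parts with the origin at the bottom-left of its bounding rectangle.
Bottom plate: 260 × 28, A = 7 280 mm², y = 14 mm, Ī = 475 627 mm⁴.
Web plate: 14 × 200, A = 2 800 mm², y = 128 mm, Ī = 9 333 333 mm⁴.
Top plate: 220 × 20, A = 4 400 mm², y = 238 mm, Ī = 146 667 mm⁴.
Hole (subtracted): ⌀12, A = 113.097 mm², y = 14 mm, Ī = 1017.88 mm⁴.
Centroid: ȳ = ΣA·y / ΣA = 104.82 mm.
Transfer each piece to the horizontal centroidal axis using Ī + A·d² with d = y − 104.82:
  bottom plate: d = -90.8199 mm → contributes +60 522 856 mm⁴
  web plate: d = 23.1801 mm → contributes +10 837 827 mm⁴
  top plate: d = 133.18 mm → contributes +78 189 253 mm⁴
  hole: d = -90.8199 mm → contributes −933 873 mm⁴
Total I = 148 616 064 mm⁴.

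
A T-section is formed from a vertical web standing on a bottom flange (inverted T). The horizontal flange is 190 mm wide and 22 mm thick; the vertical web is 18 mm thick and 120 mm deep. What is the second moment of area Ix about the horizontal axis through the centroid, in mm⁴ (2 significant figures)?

Decompose the section into non-overlapping parts with the origin at the bottom-left of its bounding rectangle.
Flange: 190 × 22, A = 4 180 mm², y = 11 mm, Ī = 168 593 mm⁴.
Web: 18 × 120, A = 2 160 mm², y = 82 mm, Ī = 2 592 000 mm⁴.
Centroid: ȳ = ΣA·y / ΣA = 35.19 mm.
Transfer each piece to the horizontal axis through the centroid using Ī + A·d² with d = y − 35.19:
  flange: d = -24.19 mm → contributes +2 614 399 mm⁴
  web: d = 46.81 mm → contributes +7 325 087 mm⁴
Total I = 9 939 486 mm⁴.

Ix ≈ 9.9 × 10⁶ mm⁴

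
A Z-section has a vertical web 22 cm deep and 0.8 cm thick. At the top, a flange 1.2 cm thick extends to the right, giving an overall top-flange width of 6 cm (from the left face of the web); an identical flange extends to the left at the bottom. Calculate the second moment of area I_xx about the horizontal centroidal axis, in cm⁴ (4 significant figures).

I_xx ≈ 2061 cm⁴

Treat the section as a set of non-overlapping primitives; coordinates are from the bounding-box lower-left.
Web: 0.8 × 22, A = 17.6 cm², y = 11 cm, Ī = 709.867 cm⁴.
Top flange (beyond web): 5.2 × 1.2, A = 6.24 cm², y = 21.4 cm, Ī = 0.7488 cm⁴.
Bottom flange (beyond web): 5.2 × 1.2, A = 6.24 cm², y = 0.6 cm, Ī = 0.7488 cm⁴.
Centroid: ȳ = ΣA·y / ΣA = 11 cm.
Transfer each piece to the horizontal centroidal axis using Ī + A·d² with d = y − 11:
  web: d = 0 cm → contributes +709.867 cm⁴
  top flange (beyond web): d = 10.4 cm → contributes +675.667 cm⁴
  bottom flange (beyond web): d = -10.4 cm → contributes +675.667 cm⁴
Total I = 2061.2 cm⁴.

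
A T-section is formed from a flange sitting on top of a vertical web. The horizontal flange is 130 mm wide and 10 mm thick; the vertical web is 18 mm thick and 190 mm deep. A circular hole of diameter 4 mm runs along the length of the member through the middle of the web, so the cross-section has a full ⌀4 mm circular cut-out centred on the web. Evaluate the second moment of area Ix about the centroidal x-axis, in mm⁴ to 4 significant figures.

Break the section into simple shapes (no overlaps), measuring from the bottom-left corner of the bounding box.
Flange: 130 × 10, A = 1 300 mm², y = 195 mm, Ī = 10833.3 mm⁴.
Web: 18 × 190, A = 3 420 mm², y = 95 mm, Ī = 10 288 500 mm⁴.
Hole (subtracted): ⌀4, A = 12.5664 mm², y = 95 mm, Ī = 12.5664 mm⁴.
Centroid: ȳ = ΣA·y / ΣA = 122.616 mm.
Transfer each piece to the centroidal x-axis using Ī + A·d² with d = y − 122.616:
  flange: d = 72.3841 mm → contributes +6 822 129 mm⁴
  web: d = -27.6159 mm → contributes +12 896 721 mm⁴
  hole: d = -27.6159 mm → contributes −9596.15 mm⁴
Total I = 19 709 254 mm⁴.

Ix ≈ 1.971 × 10⁷ mm⁴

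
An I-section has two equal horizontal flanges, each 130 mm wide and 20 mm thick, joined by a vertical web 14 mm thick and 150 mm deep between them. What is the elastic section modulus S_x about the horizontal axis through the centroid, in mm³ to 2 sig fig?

Treat the section as a set of non-overlapping primitives; coordinates are from the bounding-box lower-left.
Bottom flange: 130 × 20, A = 2 600 mm², y = 10 mm, Ī = 86 667 mm⁴.
Web: 14 × 150, A = 2 100 mm², y = 95 mm, Ī = 3 937 500 mm⁴.
Top flange: 130 × 20, A = 2 600 mm², y = 180 mm, Ī = 86 667 mm⁴.
By symmetry the centroid is at mid-height, ȳ = 95 mm.
Transfer each piece to the horizontal axis through the centroid using Ī + A·d² with d = y − 95:
  bottom flange: d = -85 mm → contributes +18 871 667 mm⁴
  web: d = 0 mm → contributes +3 937 500 mm⁴
  top flange: d = 85 mm → contributes +18 871 667 mm⁴
Total I = 41 680 833 mm⁴.
Extreme fibre distance c = 95 mm; S = I/c = 438 746 mm³.

S_x ≈ 4.4 × 10⁵ mm³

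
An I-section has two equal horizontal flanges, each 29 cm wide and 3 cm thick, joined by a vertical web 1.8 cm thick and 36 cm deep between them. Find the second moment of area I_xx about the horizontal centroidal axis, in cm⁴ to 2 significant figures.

I_xx ≈ 7.3 × 10⁴ cm⁴

Break the section into simple shapes (no overlaps), measuring from the bottom-left corner of the bounding box.
Bottom flange: 29 × 3, A = 87 cm², y = 1.5 cm, Ī = 65.25 cm⁴.
Web: 1.8 × 36, A = 64.8 cm², y = 21 cm, Ī = 6 998 cm⁴.
Top flange: 29 × 3, A = 87 cm², y = 40.5 cm, Ī = 65.25 cm⁴.
By symmetry the centroid is at mid-height, ȳ = 21 cm.
Transfer each piece to the horizontal centroidal axis using Ī + A·d² with d = y − 21:
  bottom flange: d = -19.5 cm → contributes +33 147 cm⁴
  web: d = 0 cm → contributes +6 998 cm⁴
  top flange: d = 19.5 cm → contributes +33 147 cm⁴
Total I = 73 292 cm⁴.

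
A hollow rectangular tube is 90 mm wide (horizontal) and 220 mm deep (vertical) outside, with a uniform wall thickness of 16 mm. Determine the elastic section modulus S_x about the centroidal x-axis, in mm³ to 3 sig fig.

Split into non-overlapping primitives; take the origin at the lower-left of the bounding box.
Outer rectangle: 90 × 220, A = 19 800 mm², y = 110 mm, Ī = 79 860 000 mm⁴.
Inner void (subtracted): 58 × 188, A = 10 904 mm², y = 110 mm, Ī = 32 115 915 mm⁴.
By symmetry the centroid is at mid-height, ȳ = 110 mm.
All pieces are centred on the centroidal x-axis, so I = ΣĪ (holes subtracted) = 47 744 085 mm⁴.
Extreme fibre distance c = 110 mm; S = I/c = 434 037 mm³.

S_x ≈ 4.34 × 10⁵ mm³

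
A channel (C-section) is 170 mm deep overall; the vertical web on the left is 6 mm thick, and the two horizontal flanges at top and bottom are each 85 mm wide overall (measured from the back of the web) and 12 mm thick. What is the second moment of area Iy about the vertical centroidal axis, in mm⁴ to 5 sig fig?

Decompose the section into non-overlapping parts with the origin at the bottom-left of its bounding rectangle.
Web: 6 × 170, A = 1 020 mm², x = 3 mm, Ī = 3 060 mm⁴.
Top flange (beyond web): 79 × 12, A = 948 mm², x = 45.5 mm, Ī = 493 039 mm⁴.
Bottom flange (beyond web): 79 × 12, A = 948 mm², x = 45.5 mm, Ī = 493 039 mm⁴.
Centroid: x̄ = ΣA·x / ΣA = 30.63374 mm.
Transfer each piece to the vertical centroidal axis using Ī + A·d² with d = x − 30.63374:
  web: d = -27.63374 mm → contributes +781956.3 mm⁴
  top flange (beyond web): d = 14.86626 mm → contributes +702552.3 mm⁴
  bottom flange (beyond web): d = 14.86626 mm → contributes +702552.3 mm⁴
Total I = 2 187 061 mm⁴.

Iy ≈ 2.1871 × 10⁶ mm⁴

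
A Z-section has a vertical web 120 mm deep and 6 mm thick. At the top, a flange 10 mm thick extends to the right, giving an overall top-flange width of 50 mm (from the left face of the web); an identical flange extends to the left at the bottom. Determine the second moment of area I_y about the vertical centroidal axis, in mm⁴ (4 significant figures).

Break the section into simple shapes (no overlaps), measuring from the bottom-left corner of the bounding box.
Web: 6 × 120, A = 720 mm², x = 47 mm, Ī = 2 160 mm⁴.
Top flange (beyond web): 44 × 10, A = 440 mm², x = 72 mm, Ī = 70986.7 mm⁴.
Bottom flange (beyond web): 44 × 10, A = 440 mm², x = 22 mm, Ī = 70986.7 mm⁴.
Centroid: x̄ = ΣA·x / ΣA = 47 mm.
Transfer each piece to the vertical centroidal axis using Ī + A·d² with d = x − 47:
  web: d = 0 mm → contributes +2 160 mm⁴
  top flange (beyond web): d = 25 mm → contributes +345 987 mm⁴
  bottom flange (beyond web): d = -25 mm → contributes +345 987 mm⁴
Total I = 694 133 mm⁴.

I_y ≈ 6.941 × 10⁵ mm⁴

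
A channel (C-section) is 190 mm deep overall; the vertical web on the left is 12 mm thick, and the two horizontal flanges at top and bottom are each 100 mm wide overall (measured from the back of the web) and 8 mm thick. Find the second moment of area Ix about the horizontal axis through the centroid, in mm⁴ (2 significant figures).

Ix ≈ 1.9 × 10⁷ mm⁴

Break the section into simple shapes (no overlaps), measuring from the bottom-left corner of the bounding box.
Web: 12 × 190, A = 2 280 mm², y = 95 mm, Ī = 6 859 000 mm⁴.
Top flange (beyond web): 88 × 8, A = 704 mm², y = 186 mm, Ī = 3 755 mm⁴.
Bottom flange (beyond web): 88 × 8, A = 704 mm², y = 4 mm, Ī = 3 755 mm⁴.
By symmetry the centroid is at mid-height, ȳ = 95 mm.
Transfer each piece to the horizontal axis through the centroid using Ī + A·d² with d = y − 95:
  web: d = 0 mm → contributes +6 859 000 mm⁴
  top flange (beyond web): d = 91 mm → contributes +5 833 579 mm⁴
  bottom flange (beyond web): d = -91 mm → contributes +5 833 579 mm⁴
Total I = 18 526 157 mm⁴.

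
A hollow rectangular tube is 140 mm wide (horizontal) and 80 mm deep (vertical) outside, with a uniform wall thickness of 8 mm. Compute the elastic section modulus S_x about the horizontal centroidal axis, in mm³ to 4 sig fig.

S_x ≈ 8.161 × 10⁴ mm³

Break the section into simple shapes (no overlaps), measuring from the bottom-left corner of the bounding box.
Outer rectangle: 140 × 80, A = 11 200 mm², y = 40 mm, Ī = 5 973 333 mm⁴.
Inner void (subtracted): 124 × 64, A = 7 936 mm², y = 40 mm, Ī = 2 708 821 mm⁴.
By symmetry the centroid is at mid-height, ȳ = 40 mm.
All pieces are centred on the horizontal centroidal axis, so I = ΣĪ (holes subtracted) = 3 264 512 mm⁴.
Extreme fibre distance c = 40 mm; S = I/c = 81612.8 mm³.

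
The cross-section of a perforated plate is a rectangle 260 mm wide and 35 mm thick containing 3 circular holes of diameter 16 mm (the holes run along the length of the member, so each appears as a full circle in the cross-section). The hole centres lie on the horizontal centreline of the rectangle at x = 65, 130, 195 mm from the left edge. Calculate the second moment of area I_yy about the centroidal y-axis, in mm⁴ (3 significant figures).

Split into non-overlapping primitives; take the origin at the lower-left of the bounding box.
Plate: 260 × 35, A = 9 100 mm², x = 130 mm, Ī = 51 263 333 mm⁴.
Hole 1 (subtracted): ⌀16, A = 201.06 mm², x = 65 mm, Ī = 3 217 mm⁴.
Hole 2 (subtracted): ⌀16, A = 201.06 mm², x = 130 mm, Ī = 3 217 mm⁴.
Hole 3 (subtracted): ⌀16, A = 201.06 mm², x = 195 mm, Ī = 3 217 mm⁴.
By symmetry the centroid is at mid-width, x̄ = 130 mm.
Transfer each piece to the centroidal y-axis using Ī + A·d² with d = x − 130:
  plate: d = 0 mm → contributes +51 263 333 mm⁴
  hole 1: d = -65 mm → contributes −852 704 mm⁴
  hole 2: d = 0 mm → contributes −3 217 mm⁴
  hole 3: d = 65 mm → contributes −852 704 mm⁴
Total I = 49 554 709 mm⁴.

I_yy ≈ 4.96 × 10⁷ mm⁴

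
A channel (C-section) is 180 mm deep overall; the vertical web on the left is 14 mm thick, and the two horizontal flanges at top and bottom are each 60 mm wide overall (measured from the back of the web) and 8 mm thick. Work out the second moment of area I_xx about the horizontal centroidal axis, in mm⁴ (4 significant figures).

Treat the section as a set of non-overlapping primitives; coordinates are from the bounding-box lower-left.
Web: 14 × 180, A = 2 520 mm², y = 90 mm, Ī = 6 804 000 mm⁴.
Top flange (beyond web): 46 × 8, A = 368 mm², y = 176 mm, Ī = 1962.67 mm⁴.
Bottom flange (beyond web): 46 × 8, A = 368 mm², y = 4 mm, Ī = 1962.67 mm⁴.
By symmetry the centroid is at mid-height, ȳ = 90 mm.
Transfer each piece to the horizontal centroidal axis using Ī + A·d² with d = y − 90:
  web: d = 0 mm → contributes +6 804 000 mm⁴
  top flange (beyond web): d = 86 mm → contributes +2 723 691 mm⁴
  bottom flange (beyond web): d = -86 mm → contributes +2 723 691 mm⁴
Total I = 12 251 381 mm⁴.

I_xx ≈ 1.225 × 10⁷ mm⁴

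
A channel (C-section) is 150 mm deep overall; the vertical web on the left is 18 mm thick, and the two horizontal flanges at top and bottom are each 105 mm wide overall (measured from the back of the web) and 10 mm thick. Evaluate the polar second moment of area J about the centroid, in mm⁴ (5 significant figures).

Split into non-overlapping primitives; take the origin at the lower-left of the bounding box.
Web: 18 × 150, A = 2 700 mm², y = 75 mm, Ī = 5 062 500 mm⁴.
Top flange (beyond web): 87 × 10, A = 870 mm², y = 145 mm, Ī = 7 250 mm⁴.
Bottom flange (beyond web): 87 × 10, A = 870 mm², y = 5 mm, Ī = 7 250 mm⁴.
By symmetry the centroid is at mid-height, ȳ = 75 mm.
Transfer each piece to the centroidal x-axis using Ī + A·d² with d = y − 75:
  web: d = 0 mm → contributes +5 062 500 mm⁴
  top flange (beyond web): d = 70 mm → contributes +4 270 250 mm⁴
  bottom flange (beyond web): d = -70 mm → contributes +4 270 250 mm⁴
Total I = 13 603 000 mm⁴.
For the y-axis: x̄ = 29.57432 mm.
Repeating about the centroidal y-axis gives I_y = 4 086 815 mm⁴.
Polar second moment: J = I_x + I_y = 17 689 815 mm⁴.

J ≈ 1.7690 × 10⁷ mm⁴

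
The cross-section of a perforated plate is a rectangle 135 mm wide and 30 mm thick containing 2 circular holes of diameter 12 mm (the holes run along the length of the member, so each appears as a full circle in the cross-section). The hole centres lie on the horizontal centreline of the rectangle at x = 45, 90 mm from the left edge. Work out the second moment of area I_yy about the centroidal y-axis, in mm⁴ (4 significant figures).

I_yy ≈ 6.034 × 10⁶ mm⁴

Treat the section as a set of non-overlapping primitives; coordinates are from the bounding-box lower-left.
Plate: 135 × 30, A = 4 050 mm², x = 67.5 mm, Ī = 6 150 938 mm⁴.
Hole 1 (subtracted): ⌀12, A = 113.097 mm², x = 45 mm, Ī = 1017.88 mm⁴.
Hole 2 (subtracted): ⌀12, A = 113.097 mm², x = 90 mm, Ī = 1017.88 mm⁴.
By symmetry the centroid is at mid-width, x̄ = 67.5 mm.
Transfer each piece to the centroidal y-axis using Ī + A·d² with d = x − 67.5:
  plate: d = 0 mm → contributes +6 150 938 mm⁴
  hole 1: d = -22.5 mm → contributes −58273.4 mm⁴
  hole 2: d = 22.5 mm → contributes −58273.4 mm⁴
Total I = 6 034 391 mm⁴.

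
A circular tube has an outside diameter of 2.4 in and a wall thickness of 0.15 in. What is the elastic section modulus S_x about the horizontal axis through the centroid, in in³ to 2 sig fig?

Decompose the section into non-overlapping parts with the origin at the bottom-left of its bounding rectangle.
Outer circle: ⌀2.4, A = 4.524 in², y = 1.2 in, Ī = 1.629 in⁴.
Bore (subtracted): ⌀2.1, A = 3.464 in², y = 1.2 in, Ī = 0.9547 in⁴.
By symmetry the centroid is at mid-height, ȳ = 1.2 in.
All pieces are centred on the horizontal axis through the centroid, so I = ΣĪ (holes subtracted) = 0.6739 in⁴.
Extreme fibre distance c = 1.2 in; S = I/c = 0.5616 in³.

S_x ≈ 0.56 in³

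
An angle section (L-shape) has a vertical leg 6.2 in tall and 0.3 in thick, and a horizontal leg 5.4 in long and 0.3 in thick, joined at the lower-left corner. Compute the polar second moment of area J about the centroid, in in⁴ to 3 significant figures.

J ≈ 22.7 in⁴

Treat the section as a set of non-overlapping primitives; coordinates are from the bounding-box lower-left.
Vertical leg: 0.3 × 6.2, A = 1.86 in², y = 3.1 in, Ī = 5.9582 in⁴.
Horizontal leg (remainder): 5.1 × 0.3, A = 1.53 in², y = 0.15 in, Ī = 0.011475 in⁴.
Centroid: ȳ = ΣA·y / ΣA = 1.7686 in.
Transfer each piece to the centroidal x-axis using Ī + A·d² with d = y − 1.7686:
  vertical leg: d = 1.3314 in → contributes +9.2554 in⁴
  horizontal leg (remainder): d = -1.6186 in → contributes +4.0198 in⁴
Total I = 13.275 in⁴.
For the y-axis: x̄ = 1.3686 in.
Repeating about the centroidal y-axis gives I_y = 9.45 in⁴.
Polar second moment: J = I_x + I_y = 22.725 in⁴.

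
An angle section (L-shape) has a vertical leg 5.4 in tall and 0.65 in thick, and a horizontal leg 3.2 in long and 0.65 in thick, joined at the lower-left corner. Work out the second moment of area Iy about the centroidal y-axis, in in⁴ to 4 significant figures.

Iy ≈ 3.904 in⁴

Decompose the section into non-overlapping parts with the origin at the bottom-left of its bounding rectangle.
Vertical leg: 0.65 × 5.4, A = 3.51 in², x = 0.325 in, Ī = 0.123581 in⁴.
Horizontal leg (remainder): 2.55 × 0.65, A = 1.6575 in², x = 1.925 in, Ī = 0.898158 in⁴.
Centroid: x̄ = ΣA·x / ΣA = 0.838208 in.
Transfer each piece to the centroidal y-axis using Ī + A·d² with d = x − 0.838208:
  vertical leg: d = -0.513208 in → contributes +1.04805 in⁴
  horizontal leg (remainder): d = 1.08679 in → contributes +2.85586 in⁴
Total I = 3.90391 in⁴.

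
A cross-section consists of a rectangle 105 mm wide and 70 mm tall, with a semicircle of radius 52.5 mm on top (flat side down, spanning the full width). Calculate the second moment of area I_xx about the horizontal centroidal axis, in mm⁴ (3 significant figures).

I_xx ≈ 1.28 × 10⁷ mm⁴

Treat the section as a set of non-overlapping primitives; coordinates are from the bounding-box lower-left.
Rectangular body: 105 × 70, A = 7 350 mm², y = 35 mm, Ī = 3 001 250 mm⁴.
Semicircular cap: semicircle r = 52.5, A = 4329.5 mm², y = 92.282 mm, Ī = 833 814 mm⁴.
Centroid: ȳ = ΣA·y / ΣA = 56.234 mm.
Transfer each piece to the horizontal centroidal axis using Ī + A·d² with d = y − 56.234:
  rectangular body: d = -21.234 mm → contributes +6 315 207 mm⁴
  semicircular cap: d = 36.048 mm → contributes +6 459 763 mm⁴
Total I = 12 774 971 mm⁴.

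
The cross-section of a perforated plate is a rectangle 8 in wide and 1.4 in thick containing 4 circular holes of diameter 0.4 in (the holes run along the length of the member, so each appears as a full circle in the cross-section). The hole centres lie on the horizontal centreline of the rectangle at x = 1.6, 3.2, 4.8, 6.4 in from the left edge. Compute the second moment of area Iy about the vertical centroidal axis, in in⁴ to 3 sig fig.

Split into non-overlapping primitives; take the origin at the lower-left of the bounding box.
Plate: 8 × 1.4, A = 11.2 in², x = 4 in, Ī = 59.733 in⁴.
Hole 1 (subtracted): ⌀0.4, A = 0.12566 in², x = 1.6 in, Ī = 0.0012566 in⁴.
Hole 2 (subtracted): ⌀0.4, A = 0.12566 in², x = 3.2 in, Ī = 0.0012566 in⁴.
Hole 3 (subtracted): ⌀0.4, A = 0.12566 in², x = 4.8 in, Ī = 0.0012566 in⁴.
Hole 4 (subtracted): ⌀0.4, A = 0.12566 in², x = 6.4 in, Ī = 0.0012566 in⁴.
By symmetry the centroid is at mid-width, x̄ = 4 in.
Transfer each piece to the vertical centroidal axis using Ī + A·d² with d = x − 4:
  plate: d = 0 in → contributes +59.733 in⁴
  hole 1: d = -2.4 in → contributes −0.72508 in⁴
  hole 2: d = -0.8 in → contributes −0.081681 in⁴
  hole 3: d = 0.8 in → contributes −0.081681 in⁴
  hole 4: d = 2.4 in → contributes −0.72508 in⁴
Total I = 58.12 in⁴.

Iy ≈ 58.1 in⁴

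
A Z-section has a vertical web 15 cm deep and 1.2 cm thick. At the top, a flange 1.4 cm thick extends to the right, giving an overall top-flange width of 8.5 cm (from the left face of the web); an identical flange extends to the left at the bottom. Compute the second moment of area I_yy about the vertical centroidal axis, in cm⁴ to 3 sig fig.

Break the section into simple shapes (no overlaps), measuring from the bottom-left corner of the bounding box.
Web: 1.2 × 15, A = 18 cm², x = 7.9 cm, Ī = 2.16 cm⁴.
Top flange (beyond web): 7.3 × 1.4, A = 10.22 cm², x = 12.15 cm, Ī = 45.385 cm⁴.
Bottom flange (beyond web): 7.3 × 1.4, A = 10.22 cm², x = 3.65 cm, Ī = 45.385 cm⁴.
Centroid: x̄ = ΣA·x / ΣA = 7.9 cm.
Transfer each piece to the vertical centroidal axis using Ī + A·d² with d = x − 7.9:
  web: d = 0 cm → contributes +2.16 cm⁴
  top flange (beyond web): d = 4.25 cm → contributes +229.98 cm⁴
  bottom flange (beyond web): d = -4.25 cm → contributes +229.98 cm⁴
Total I = 462.13 cm⁴.

I_yy ≈ 462 cm⁴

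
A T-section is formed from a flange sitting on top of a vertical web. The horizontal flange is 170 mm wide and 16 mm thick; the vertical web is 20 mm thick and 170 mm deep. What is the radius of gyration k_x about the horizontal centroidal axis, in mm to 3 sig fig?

k_x ≈ 59.0 mm

Split into non-overlapping primitives; take the origin at the lower-left of the bounding box.
Flange: 170 × 16, A = 2 720 mm², y = 178 mm, Ī = 58 027 mm⁴.
Web: 20 × 170, A = 3 400 mm², y = 85 mm, Ī = 8 188 333 mm⁴.
Centroid: ȳ = ΣA·y / ΣA = 126.33 mm.
Transfer each piece to the horizontal centroidal axis using Ī + A·d² with d = y − 126.33:
  flange: d = 51.667 mm → contributes +7 318 916 mm⁴
  web: d = -41.333 mm → contributes +13 997 044 mm⁴
Total I = 21 315 960 mm⁴.
Radius of gyration: k = √(I/A) = √(21 315 960 / 6 120) = 59.017 mm.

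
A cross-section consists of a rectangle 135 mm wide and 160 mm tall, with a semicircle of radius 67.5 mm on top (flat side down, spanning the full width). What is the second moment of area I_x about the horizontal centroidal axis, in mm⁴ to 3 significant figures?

I_x ≈ 1.12 × 10⁸ mm⁴

Decompose the section into non-overlapping parts with the origin at the bottom-left of its bounding rectangle.
Rectangular body: 135 × 160, A = 21 600 mm², y = 80 mm, Ī = 46 080 000 mm⁴.
Semicircular cap: semicircle r = 67.5, A = 7156.9 mm², y = 188.65 mm, Ī = 2 278 490 mm⁴.
Centroid: ȳ = ΣA·y / ΣA = 107.04 mm.
Transfer each piece to the horizontal centroidal axis using Ī + A·d² with d = y − 107.04:
  rectangular body: d = -27.04 mm → contributes +61 873 043 mm⁴
  semicircular cap: d = 81.608 mm → contributes +49 942 673 mm⁴
Total I = 111 815 716 mm⁴.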